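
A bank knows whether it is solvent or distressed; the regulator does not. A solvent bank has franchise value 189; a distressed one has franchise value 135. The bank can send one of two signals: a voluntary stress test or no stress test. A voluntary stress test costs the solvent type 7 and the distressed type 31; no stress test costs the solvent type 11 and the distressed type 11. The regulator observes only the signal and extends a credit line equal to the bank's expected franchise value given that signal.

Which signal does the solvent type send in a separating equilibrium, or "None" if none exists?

None

Try solvent → stress test, distressed → no stress test:
  If types separate, stress test earns payment 189 and no stress test earns 135.
  Solvent: stress test gives 189 − 7 = 182; no stress test gives 135 − 11 = 124. No deviation. ✓
  Distressed: no stress test gives 135 − 11 = 124; stress test gives 189 − 31 = 158. Would deviate. ✗
Try solvent → no stress test, distressed → stress test:
  If types separate, no stress test earns payment 189 and stress test earns 135.
  Solvent: no stress test gives 189 − 11 = 178; stress test gives 135 − 7 = 128. No deviation. ✓
  Distressed: stress test gives 135 − 31 = 104; no stress test gives 189 − 11 = 178. Would deviate. ✗
Neither assignment is incentive-compatible.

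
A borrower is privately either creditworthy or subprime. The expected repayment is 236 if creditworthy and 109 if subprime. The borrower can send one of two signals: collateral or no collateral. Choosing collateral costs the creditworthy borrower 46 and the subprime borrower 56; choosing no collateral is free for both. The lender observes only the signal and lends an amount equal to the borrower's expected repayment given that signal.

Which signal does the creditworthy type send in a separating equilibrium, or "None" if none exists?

Try creditworthy → collateral, subprime → no collateral:
  Under separation the lender infers type exactly: collateral → creditworthy (pays 236), no collateral → subprime (pays 109).
  Creditworthy: collateral gives 236 − 46 = 190; no collateral gives 109 − 0 = 109. No deviation. ✓
  Subprime: no collateral gives 109 − 0 = 109; collateral gives 236 − 56 = 180. Would deviate. ✗
Try creditworthy → no collateral, subprime → collateral:
  Under separation the lender infers type exactly: no collateral → creditworthy (pays 236), collateral → subprime (pays 109).
  Creditworthy: no collateral gives 236 − 0 = 236; collateral gives 109 − 46 = 63. No deviation. ✓
  Subprime: collateral gives 109 − 56 = 53; no collateral gives 236 − 0 = 236. Would deviate. ✗
Neither assignment is incentive-compatible.

None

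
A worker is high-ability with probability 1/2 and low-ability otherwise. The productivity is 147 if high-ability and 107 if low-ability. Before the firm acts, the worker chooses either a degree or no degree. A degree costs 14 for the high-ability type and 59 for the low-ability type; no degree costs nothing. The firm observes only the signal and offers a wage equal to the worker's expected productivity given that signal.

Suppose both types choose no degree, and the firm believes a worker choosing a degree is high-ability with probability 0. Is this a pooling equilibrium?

On the equilibrium path (no degree) the firm holds the prior 1/2 and pays 1/2·147 + 1/2·107 = 127. Off-path (degree) belief 0 gives 0·147 + 1·107 = 107.
High-ability: no degree gives 127 − 0 = 127; degree gives 107 − 14 = 93. Stays. ✓
Low-ability: no degree gives 127 − 0 = 127; degree gives 107 − 59 = 48. Stays. ✓
Beliefs are Bayes-consistent on-path and both types best-respond.

Yes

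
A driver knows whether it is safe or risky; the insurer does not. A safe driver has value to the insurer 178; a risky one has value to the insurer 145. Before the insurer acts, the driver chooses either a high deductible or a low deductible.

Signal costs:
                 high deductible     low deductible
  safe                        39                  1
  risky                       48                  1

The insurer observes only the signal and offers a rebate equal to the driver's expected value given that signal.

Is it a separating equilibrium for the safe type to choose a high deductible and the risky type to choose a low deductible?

No

If types separate, high deductible earns payment 178 and low deductible earns 145.
Safe: high deductible gives 178 − 39 = 139; low deductible gives 145 − 1 = 144. Would deviate. ✗
Risky: low deductible gives 145 − 1 = 144; high deductible gives 178 − 48 = 130. No deviation. ✓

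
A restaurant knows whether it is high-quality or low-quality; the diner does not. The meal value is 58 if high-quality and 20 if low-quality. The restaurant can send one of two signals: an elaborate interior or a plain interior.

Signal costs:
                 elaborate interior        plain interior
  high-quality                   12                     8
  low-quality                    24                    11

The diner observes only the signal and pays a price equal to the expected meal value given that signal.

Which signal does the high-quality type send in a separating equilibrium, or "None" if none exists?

Try high-quality → elaborate interior, low-quality → plain interior:
  If types separate, elaborate interior earns payment 58 and plain interior earns 20.
  High-quality: elaborate interior gives 58 − 12 = 46; plain interior gives 20 − 8 = 12. No deviation. ✓
  Low-quality: plain interior gives 20 − 11 = 9; elaborate interior gives 58 − 24 = 34. Would deviate. ✗
Try high-quality → plain interior, low-quality → elaborate interior:
  If types separate, plain interior earns payment 58 and elaborate interior earns 20.
  High-quality: plain interior gives 58 − 8 = 50; elaborate interior gives 20 − 12 = 8. No deviation. ✓
  Low-quality: elaborate interior gives 20 − 24 = -4; plain interior gives 58 − 11 = 47. Would deviate. ✗
Neither assignment is incentive-compatible.

None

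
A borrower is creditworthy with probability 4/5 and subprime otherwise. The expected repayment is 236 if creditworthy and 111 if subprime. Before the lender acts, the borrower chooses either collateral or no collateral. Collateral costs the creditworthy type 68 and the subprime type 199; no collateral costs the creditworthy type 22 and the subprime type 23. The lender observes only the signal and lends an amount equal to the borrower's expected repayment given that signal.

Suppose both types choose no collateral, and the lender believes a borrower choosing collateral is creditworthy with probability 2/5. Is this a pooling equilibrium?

On the equilibrium path (no collateral) the lender holds the prior 4/5 and pays 4/5·236 + 1/5·111 = 211. Off-path (collateral) belief 2/5 gives 2/5·236 + 3/5·111 = 161.
Creditworthy: no collateral gives 211 − 22 = 189; collateral gives 161 − 68 = 93. Stays. ✓
Subprime: no collateral gives 211 − 23 = 188; collateral gives 161 − 199 = -38. Stays. ✓
Beliefs are Bayes-consistent on-path and both types best-respond.

Yes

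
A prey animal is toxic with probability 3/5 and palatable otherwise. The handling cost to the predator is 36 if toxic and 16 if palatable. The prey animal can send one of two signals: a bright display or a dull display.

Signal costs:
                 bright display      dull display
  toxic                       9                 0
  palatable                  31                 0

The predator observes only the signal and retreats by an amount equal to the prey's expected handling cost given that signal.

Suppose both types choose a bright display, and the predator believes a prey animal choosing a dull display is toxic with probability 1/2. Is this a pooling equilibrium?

No

At the pooled signal (bright display) the predator holds the prior 3/5 and pays 3/5·36 + 2/5·16 = 28. Off-path (dull display) belief 1/2 gives 1/2·36 + 1/2·16 = 26.
Toxic: bright display gives 28 − 9 = 19; dull display gives 26 − 0 = 26. Deviates. ✗
Palatable: bright display gives 28 − 31 = -3; dull display gives 26 − 0 = 26. Deviates. ✗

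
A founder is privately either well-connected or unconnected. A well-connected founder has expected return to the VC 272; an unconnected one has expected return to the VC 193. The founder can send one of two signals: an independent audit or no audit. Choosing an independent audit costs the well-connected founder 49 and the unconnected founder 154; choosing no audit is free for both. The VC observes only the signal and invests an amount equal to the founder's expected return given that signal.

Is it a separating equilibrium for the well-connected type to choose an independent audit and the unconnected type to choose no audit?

Yes

If types separate, audit earns payment 272 and no audit earns 193.
Well-connected: audit gives 272 − 49 = 223; no audit gives 193 − 0 = 193. No deviation. ✓
Unconnected: no audit gives 193 − 0 = 193; audit gives 272 − 154 = 118. No deviation. ✓
Both incentive constraints hold.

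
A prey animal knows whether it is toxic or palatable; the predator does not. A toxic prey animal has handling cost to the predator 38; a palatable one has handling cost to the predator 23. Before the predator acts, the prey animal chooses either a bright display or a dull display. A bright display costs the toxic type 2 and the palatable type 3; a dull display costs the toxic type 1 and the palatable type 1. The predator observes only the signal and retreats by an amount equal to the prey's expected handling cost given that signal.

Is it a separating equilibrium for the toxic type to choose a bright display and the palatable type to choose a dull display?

Under separation the predator infers type exactly: bright display → toxic (pays 38), dull display → palatable (pays 23).
Toxic: bright display gives 38 − 2 = 36; dull display gives 23 − 1 = 22. No deviation. ✓
Palatable: dull display gives 23 − 1 = 22; bright display gives 38 − 3 = 35. Would deviate. ✗

No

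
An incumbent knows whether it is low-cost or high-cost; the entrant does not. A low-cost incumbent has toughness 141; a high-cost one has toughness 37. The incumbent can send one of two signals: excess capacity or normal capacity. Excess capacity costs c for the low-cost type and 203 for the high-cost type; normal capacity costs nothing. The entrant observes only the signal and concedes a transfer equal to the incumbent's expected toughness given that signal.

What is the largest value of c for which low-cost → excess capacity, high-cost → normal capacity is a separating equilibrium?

104

Under separation: excess capacity → low-cost (pays 141); normal capacity → high-cost (pays 37).
High-cost: 37 − 0 = 37 ≥ 141 − 203 = -62. Holds regardless of c. ✓
Low-cost: 141 − c ≥ 37 − 0, so c ≤ 141 − 37 = 104.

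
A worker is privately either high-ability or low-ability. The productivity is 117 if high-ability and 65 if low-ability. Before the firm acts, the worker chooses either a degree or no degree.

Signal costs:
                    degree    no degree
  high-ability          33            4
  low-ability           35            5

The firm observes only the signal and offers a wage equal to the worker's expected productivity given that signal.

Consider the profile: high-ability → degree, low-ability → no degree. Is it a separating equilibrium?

If types separate, degree earns payment 117 and no degree earns 65.
High-ability: degree gives 117 − 33 = 84; no degree gives 65 − 4 = 61. No deviation. ✓
Low-ability: no degree gives 65 − 5 = 60; degree gives 117 − 35 = 82. Would deviate. ✗

No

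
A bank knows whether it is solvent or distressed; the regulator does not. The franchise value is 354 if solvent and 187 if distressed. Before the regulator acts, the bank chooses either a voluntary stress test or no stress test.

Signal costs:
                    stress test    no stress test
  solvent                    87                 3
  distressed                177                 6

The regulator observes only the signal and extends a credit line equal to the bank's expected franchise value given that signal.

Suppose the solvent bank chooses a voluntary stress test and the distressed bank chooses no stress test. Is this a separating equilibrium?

If types separate, stress test earns payment 354 and no stress test earns 187.
Solvent: stress test gives 354 − 87 = 267; no stress test gives 187 − 3 = 184. No deviation. ✓
Distressed: no stress test gives 187 − 6 = 181; stress test gives 354 − 177 = 177. No deviation. ✓
Neither type gains from mimicking the other.

Yes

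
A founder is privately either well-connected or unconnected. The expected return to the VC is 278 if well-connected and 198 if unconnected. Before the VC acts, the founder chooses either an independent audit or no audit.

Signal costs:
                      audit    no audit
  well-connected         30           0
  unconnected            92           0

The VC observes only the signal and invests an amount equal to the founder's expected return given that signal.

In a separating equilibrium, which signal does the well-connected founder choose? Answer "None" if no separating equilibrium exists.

audit

Try well-connected → audit, unconnected → no audit:
  Under separation the VC infers type exactly: audit → well-connected (pays 278), no audit → unconnected (pays 198).
  Well-connected: audit gives 278 − 30 = 248; no audit gives 198 − 0 = 198. No deviation. ✓
  Unconnected: no audit gives 198 − 0 = 198; audit gives 278 − 92 = 186. No deviation. ✓
Both hold — the well-connected type sends audit.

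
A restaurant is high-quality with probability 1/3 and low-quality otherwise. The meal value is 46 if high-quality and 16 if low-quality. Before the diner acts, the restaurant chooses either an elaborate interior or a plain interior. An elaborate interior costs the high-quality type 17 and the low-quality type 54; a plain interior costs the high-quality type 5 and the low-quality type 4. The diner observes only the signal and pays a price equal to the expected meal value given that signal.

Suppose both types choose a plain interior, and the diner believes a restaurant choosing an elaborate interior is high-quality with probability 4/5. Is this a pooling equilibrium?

On the equilibrium path (plain interior) the diner holds the prior 1/3 and pays 1/3·46 + 2/3·16 = 26. Off-path (elaborate interior) belief 4/5 gives 4/5·46 + 1/5·16 = 40.
High-quality: plain interior gives 26 − 5 = 21; elaborate interior gives 40 − 17 = 23. Deviates. ✗
Low-quality: plain interior gives 26 − 4 = 22; elaborate interior gives 40 − 54 = -14. Stays. ✓

No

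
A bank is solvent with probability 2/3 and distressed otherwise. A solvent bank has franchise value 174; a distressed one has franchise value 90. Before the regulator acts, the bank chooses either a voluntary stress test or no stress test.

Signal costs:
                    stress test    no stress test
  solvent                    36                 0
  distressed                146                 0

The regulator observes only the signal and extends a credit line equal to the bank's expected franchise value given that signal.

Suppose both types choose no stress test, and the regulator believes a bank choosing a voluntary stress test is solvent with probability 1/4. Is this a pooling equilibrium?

Yes

On the equilibrium path (no stress test) the regulator holds the prior 2/3 and pays 2/3·174 + 1/3·90 = 146. Off-path (stress test) belief 1/4 gives 1/4·174 + 3/4·90 = 111.
Solvent: no stress test gives 146 − 0 = 146; stress test gives 111 − 36 = 75. Stays. ✓
Distressed: no stress test gives 146 − 0 = 146; stress test gives 111 − 146 = -35. Stays. ✓
Beliefs are Bayes-consistent on-path and both types best-respond.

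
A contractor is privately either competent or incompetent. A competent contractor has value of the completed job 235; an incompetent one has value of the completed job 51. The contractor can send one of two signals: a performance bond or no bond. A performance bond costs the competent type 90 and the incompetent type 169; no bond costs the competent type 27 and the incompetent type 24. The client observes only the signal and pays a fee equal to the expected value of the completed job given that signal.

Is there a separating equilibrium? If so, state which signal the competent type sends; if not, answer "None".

Try competent → bond, incompetent → no bond:
  If types separate, bond earns payment 235 and no bond earns 51.
  Competent: bond gives 235 − 90 = 145; no bond gives 51 − 27 = 24. No deviation. ✓
  Incompetent: no bond gives 51 − 24 = 27; bond gives 235 − 169 = 66. Would deviate. ✗
Try competent → no bond, incompetent → bond:
  If types separate, no bond earns payment 235 and bond earns 51.
  Competent: no bond gives 235 − 27 = 208; bond gives 51 − 90 = -39. No deviation. ✓
  Incompetent: bond gives 51 − 169 = -118; no bond gives 235 − 24 = 211. Would deviate. ✗
Neither assignment is incentive-compatible.

None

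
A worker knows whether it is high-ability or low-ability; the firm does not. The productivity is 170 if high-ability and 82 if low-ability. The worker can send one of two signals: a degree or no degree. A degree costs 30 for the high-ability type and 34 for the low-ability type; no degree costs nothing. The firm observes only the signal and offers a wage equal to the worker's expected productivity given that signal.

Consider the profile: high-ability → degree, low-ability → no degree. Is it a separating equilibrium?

No

If types separate, degree earns payment 170 and no degree earns 82.
High-ability: degree gives 170 − 30 = 140; no degree gives 82 − 0 = 82. No deviation. ✓
Low-ability: no degree gives 82 − 0 = 82; degree gives 170 − 34 = 136. Would deviate. ✗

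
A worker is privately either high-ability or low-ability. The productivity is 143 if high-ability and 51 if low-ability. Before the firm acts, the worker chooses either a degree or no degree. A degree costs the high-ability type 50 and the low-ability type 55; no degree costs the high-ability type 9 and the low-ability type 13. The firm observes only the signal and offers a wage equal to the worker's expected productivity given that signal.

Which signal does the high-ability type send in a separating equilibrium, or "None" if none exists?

None

Try high-ability → degree, low-ability → no degree:
  If types separate, degree earns payment 143 and no degree earns 51.
  High-ability: degree gives 143 − 50 = 93; no degree gives 51 − 9 = 42. No deviation. ✓
  Low-ability: no degree gives 51 − 13 = 38; degree gives 143 − 55 = 88. Would deviate. ✗
Try high-ability → no degree, low-ability → degree:
  If types separate, no degree earns payment 143 and degree earns 51.
  High-ability: no degree gives 143 − 9 = 134; degree gives 51 − 50 = 1. No deviation. ✓
  Low-ability: degree gives 51 − 55 = -4; no degree gives 143 − 13 = 130. Would deviate. ✗
Neither assignment is incentive-compatible.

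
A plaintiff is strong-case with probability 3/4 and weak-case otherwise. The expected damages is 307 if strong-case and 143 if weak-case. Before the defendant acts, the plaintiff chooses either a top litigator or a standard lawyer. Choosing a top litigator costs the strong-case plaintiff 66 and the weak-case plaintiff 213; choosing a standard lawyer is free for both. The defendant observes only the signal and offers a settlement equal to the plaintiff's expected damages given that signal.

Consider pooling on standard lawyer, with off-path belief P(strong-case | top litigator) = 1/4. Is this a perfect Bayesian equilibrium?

On the equilibrium path (standard lawyer) the defendant holds the prior 3/4 and pays 3/4·307 + 1/4·143 = 266. Off-path (top litigator) belief 1/4 gives 1/4·307 + 3/4·143 = 184.
Strong-case: standard lawyer gives 266 − 0 = 266; top litigator gives 184 − 66 = 118. Stays. ✓
Weak-case: standard lawyer gives 266 − 0 = 266; top litigator gives 184 − 213 = -29. Stays. ✓
Beliefs are Bayes-consistent on-path and both types best-respond.

Yes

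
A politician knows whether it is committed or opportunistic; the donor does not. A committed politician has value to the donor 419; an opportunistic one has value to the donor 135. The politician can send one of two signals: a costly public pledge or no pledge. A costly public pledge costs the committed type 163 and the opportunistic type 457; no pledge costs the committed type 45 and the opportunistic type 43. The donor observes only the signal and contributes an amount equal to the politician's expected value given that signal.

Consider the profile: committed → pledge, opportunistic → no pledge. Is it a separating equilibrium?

Yes

Under separation the donor infers type exactly: pledge → committed (pays 419), no pledge → opportunistic (pays 135).
Committed: pledge gives 419 − 163 = 256; no pledge gives 135 − 45 = 90. No deviation. ✓
Opportunistic: no pledge gives 135 − 43 = 92; pledge gives 419 − 457 = -38. No deviation. ✓
Neither type gains from mimicking the other.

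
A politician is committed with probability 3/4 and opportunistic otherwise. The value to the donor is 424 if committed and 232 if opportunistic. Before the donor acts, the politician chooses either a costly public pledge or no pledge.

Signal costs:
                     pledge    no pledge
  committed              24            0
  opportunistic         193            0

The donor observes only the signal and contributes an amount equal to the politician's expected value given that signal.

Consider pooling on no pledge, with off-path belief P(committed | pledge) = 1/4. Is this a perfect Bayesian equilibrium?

At the pooled signal (no pledge) the donor holds the prior 3/4 and pays 3/4·424 + 1/4·232 = 376. Off-path (pledge) belief 1/4 gives 1/4·424 + 3/4·232 = 280.
Committed: no pledge gives 376 − 0 = 376; pledge gives 280 − 24 = 256. Stays. ✓
Opportunistic: no pledge gives 376 − 0 = 376; pledge gives 280 − 193 = 87. Stays. ✓

Yes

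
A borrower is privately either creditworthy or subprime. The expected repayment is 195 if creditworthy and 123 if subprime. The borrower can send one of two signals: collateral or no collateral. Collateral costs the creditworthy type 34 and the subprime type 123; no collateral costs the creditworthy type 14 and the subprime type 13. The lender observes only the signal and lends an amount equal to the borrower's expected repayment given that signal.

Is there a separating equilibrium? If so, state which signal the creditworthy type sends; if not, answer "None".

Try creditworthy → collateral, subprime → no collateral:
  If types separate, collateral earns payment 195 and no collateral earns 123.
  Creditworthy: collateral gives 195 − 34 = 161; no collateral gives 123 − 14 = 109. No deviation. ✓
  Subprime: no collateral gives 123 − 13 = 110; collateral gives 195 − 123 = 72. No deviation. ✓
Both hold — the creditworthy type sends collateral.

collateral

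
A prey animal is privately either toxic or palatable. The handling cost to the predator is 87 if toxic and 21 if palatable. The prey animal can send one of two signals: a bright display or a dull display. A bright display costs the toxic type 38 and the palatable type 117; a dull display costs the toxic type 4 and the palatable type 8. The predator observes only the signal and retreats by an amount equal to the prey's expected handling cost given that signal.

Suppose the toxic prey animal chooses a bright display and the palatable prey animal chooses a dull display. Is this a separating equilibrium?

Yes

Under separation the predator infers type exactly: bright display → toxic (pays 87), dull display → palatable (pays 21).
Toxic: bright display gives 87 − 38 = 49; dull display gives 21 − 4 = 17. No deviation. ✓
Palatable: dull display gives 21 − 8 = 13; bright display gives 87 − 117 = -30. No deviation. ✓
Both incentive constraints hold.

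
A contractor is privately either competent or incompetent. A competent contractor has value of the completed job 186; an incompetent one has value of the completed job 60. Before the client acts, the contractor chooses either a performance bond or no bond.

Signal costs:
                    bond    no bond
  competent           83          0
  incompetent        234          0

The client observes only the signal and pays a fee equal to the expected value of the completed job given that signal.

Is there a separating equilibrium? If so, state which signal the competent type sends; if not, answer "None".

Try competent → bond, incompetent → no bond:
  Under separation the client infers type exactly: bond → competent (pays 186), no bond → incompetent (pays 60).
  Competent: bond gives 186 − 83 = 103; no bond gives 60 − 0 = 60. No deviation. ✓
  Incompetent: no bond gives 60 − 0 = 60; bond gives 186 − 234 = -48. No deviation. ✓
Both hold — the competent type sends bond.

bond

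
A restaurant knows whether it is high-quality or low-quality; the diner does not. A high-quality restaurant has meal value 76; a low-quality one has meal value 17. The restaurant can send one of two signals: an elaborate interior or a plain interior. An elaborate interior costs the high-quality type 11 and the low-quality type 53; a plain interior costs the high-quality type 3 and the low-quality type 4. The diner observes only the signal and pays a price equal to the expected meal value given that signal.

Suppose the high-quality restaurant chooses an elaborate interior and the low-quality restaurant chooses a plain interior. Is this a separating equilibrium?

No

If types separate, elaborate interior earns payment 76 and plain interior earns 17.
High-quality: elaborate interior gives 76 − 11 = 65; plain interior gives 17 − 3 = 14. No deviation. ✓
Low-quality: plain interior gives 17 − 4 = 13; elaborate interior gives 76 − 53 = 23. Would deviate. ✗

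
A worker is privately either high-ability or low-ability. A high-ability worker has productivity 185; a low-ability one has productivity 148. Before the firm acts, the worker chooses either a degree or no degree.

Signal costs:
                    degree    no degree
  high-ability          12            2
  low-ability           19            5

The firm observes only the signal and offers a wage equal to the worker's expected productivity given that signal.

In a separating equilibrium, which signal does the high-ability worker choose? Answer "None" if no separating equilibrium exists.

Try high-ability → degree, low-ability → no degree:
  Under separation the firm infers type exactly: degree → high-ability (pays 185), no degree → low-ability (pays 148).
  High-ability: degree gives 185 − 12 = 173; no degree gives 148 − 2 = 146. No deviation. ✓
  Low-ability: no degree gives 148 − 5 = 143; degree gives 185 − 19 = 166. Would deviate. ✗
Try high-ability → no degree, low-ability → degree:
  Under separation the firm infers type exactly: no degree → high-ability (pays 185), degree → low-ability (pays 148).
  High-ability: no degree gives 185 − 2 = 183; degree gives 148 − 12 = 136. No deviation. ✓
  Low-ability: degree gives 148 − 19 = 129; no degree gives 185 − 5 = 180. Would deviate. ✗
Neither assignment is incentive-compatible.

None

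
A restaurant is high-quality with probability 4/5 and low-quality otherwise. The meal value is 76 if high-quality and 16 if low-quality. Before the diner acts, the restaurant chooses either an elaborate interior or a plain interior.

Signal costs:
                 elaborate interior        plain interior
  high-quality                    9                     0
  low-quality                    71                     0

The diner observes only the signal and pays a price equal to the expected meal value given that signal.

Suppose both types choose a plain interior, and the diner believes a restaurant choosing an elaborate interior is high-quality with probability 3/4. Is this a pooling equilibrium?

On the equilibrium path (plain interior) the diner holds the prior 4/5 and pays 4/5·76 + 1/5·16 = 64. Off-path (elaborate interior) belief 3/4 gives 3/4·76 + 1/4·16 = 61.
High-quality: plain interior gives 64 − 0 = 64; elaborate interior gives 61 − 9 = 52. Stays. ✓
Low-quality: plain interior gives 64 − 0 = 64; elaborate interior gives 61 − 71 = -10. Stays. ✓
Beliefs are Bayes-consistent on-path and both types best-respond.

Yes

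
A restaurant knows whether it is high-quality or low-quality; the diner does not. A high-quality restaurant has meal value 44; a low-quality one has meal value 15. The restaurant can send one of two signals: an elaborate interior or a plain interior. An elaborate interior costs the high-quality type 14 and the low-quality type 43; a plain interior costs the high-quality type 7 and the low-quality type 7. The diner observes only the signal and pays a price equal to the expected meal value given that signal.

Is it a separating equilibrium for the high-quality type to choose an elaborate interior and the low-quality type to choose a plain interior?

If types separate, elaborate interior earns payment 44 and plain interior earns 15.
High-quality: elaborate interior gives 44 − 14 = 30; plain interior gives 15 − 7 = 8. No deviation. ✓
Low-quality: plain interior gives 15 − 7 = 8; elaborate interior gives 44 − 43 = 1. No deviation. ✓
Both incentive constraints hold.

Yes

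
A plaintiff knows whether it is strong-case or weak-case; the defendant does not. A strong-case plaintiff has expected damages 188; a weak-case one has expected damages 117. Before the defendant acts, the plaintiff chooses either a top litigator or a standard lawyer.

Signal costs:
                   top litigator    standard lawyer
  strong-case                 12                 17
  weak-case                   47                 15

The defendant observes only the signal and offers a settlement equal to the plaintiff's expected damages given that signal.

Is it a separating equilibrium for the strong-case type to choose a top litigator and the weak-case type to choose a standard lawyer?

No

Under separation the defendant infers type exactly: top litigator → strong-case (pays 188), standard lawyer → weak-case (pays 117).
Strong-case: top litigator gives 188 − 12 = 176; standard lawyer gives 117 − 17 = 100. No deviation. ✓
Weak-case: standard lawyer gives 117 − 15 = 102; top litigator gives 188 − 47 = 141. Would deviate. ✗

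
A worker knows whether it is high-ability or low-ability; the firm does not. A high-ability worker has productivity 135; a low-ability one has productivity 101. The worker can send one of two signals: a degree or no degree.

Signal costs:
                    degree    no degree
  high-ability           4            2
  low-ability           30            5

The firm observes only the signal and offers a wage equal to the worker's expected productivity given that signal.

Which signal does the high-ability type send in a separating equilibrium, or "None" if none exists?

Try high-ability → degree, low-ability → no degree:
  If types separate, degree earns payment 135 and no degree earns 101.
  High-ability: degree gives 135 − 4 = 131; no degree gives 101 − 2 = 99. No deviation. ✓
  Low-ability: no degree gives 101 − 5 = 96; degree gives 135 − 30 = 105. Would deviate. ✗
Try high-ability → no degree, low-ability → degree:
  If types separate, no degree earns payment 135 and degree earns 101.
  High-ability: no degree gives 135 − 2 = 133; degree gives 101 − 4 = 97. No deviation. ✓
  Low-ability: degree gives 101 − 30 = 71; no degree gives 135 − 5 = 130. Would deviate. ✗
Neither assignment is incentive-compatible.

None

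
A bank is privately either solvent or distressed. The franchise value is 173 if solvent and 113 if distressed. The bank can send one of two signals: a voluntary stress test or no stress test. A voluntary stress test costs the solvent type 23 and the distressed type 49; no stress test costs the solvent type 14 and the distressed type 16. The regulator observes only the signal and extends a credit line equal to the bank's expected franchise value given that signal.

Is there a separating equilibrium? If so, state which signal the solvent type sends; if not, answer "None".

Try solvent → stress test, distressed → no stress test:
  Under separation the regulator infers type exactly: stress test → solvent (pays 173), no stress test → distressed (pays 113).
  Solvent: stress test gives 173 − 23 = 150; no stress test gives 113 − 14 = 99. No deviation. ✓
  Distressed: no stress test gives 113 − 16 = 97; stress test gives 173 − 49 = 124. Would deviate. ✗
Try solvent → no stress test, distressed → stress test:
  Under separation the regulator infers type exactly: no stress test → solvent (pays 173), stress test → distressed (pays 113).
  Solvent: no stress test gives 173 − 14 = 159; stress test gives 113 − 23 = 90. No deviation. ✓
  Distressed: stress test gives 113 − 49 = 64; no stress test gives 173 − 16 = 157. Would deviate. ✗
Neither assignment is incentive-compatible.

None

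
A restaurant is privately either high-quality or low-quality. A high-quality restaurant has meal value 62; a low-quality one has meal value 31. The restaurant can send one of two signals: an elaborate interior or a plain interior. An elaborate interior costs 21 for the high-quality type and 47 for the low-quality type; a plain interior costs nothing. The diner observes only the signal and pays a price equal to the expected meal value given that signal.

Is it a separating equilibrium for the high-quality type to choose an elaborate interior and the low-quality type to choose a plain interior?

Yes

If types separate, elaborate interior earns payment 62 and plain interior earns 31.
High-quality: elaborate interior gives 62 − 21 = 41; plain interior gives 31 − 0 = 31. No deviation. ✓
Low-quality: plain interior gives 31 − 0 = 31; elaborate interior gives 62 − 47 = 15. No deviation. ✓
Both incentive constraints hold.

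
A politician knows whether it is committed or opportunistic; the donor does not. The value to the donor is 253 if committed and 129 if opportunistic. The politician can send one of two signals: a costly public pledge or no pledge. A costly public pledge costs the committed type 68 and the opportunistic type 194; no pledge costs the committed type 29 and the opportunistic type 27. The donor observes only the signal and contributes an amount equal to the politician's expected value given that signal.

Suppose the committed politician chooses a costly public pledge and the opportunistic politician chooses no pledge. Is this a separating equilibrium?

Yes

Under separation the donor infers type exactly: pledge → committed (pays 253), no pledge → opportunistic (pays 129).
Committed: pledge gives 253 − 68 = 185; no pledge gives 129 − 29 = 100. No deviation. ✓
Opportunistic: no pledge gives 129 − 27 = 102; pledge gives 253 − 194 = 59. No deviation. ✓
Both incentive constraints hold.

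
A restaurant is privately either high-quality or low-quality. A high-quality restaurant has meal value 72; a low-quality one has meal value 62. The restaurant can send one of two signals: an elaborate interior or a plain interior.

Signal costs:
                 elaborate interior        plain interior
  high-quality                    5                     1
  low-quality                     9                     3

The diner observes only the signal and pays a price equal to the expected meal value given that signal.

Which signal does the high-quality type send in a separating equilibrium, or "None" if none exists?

None

Try high-quality → elaborate interior, low-quality → plain interior:
  If types separate, elaborate interior earns payment 72 and plain interior earns 62.
  High-quality: elaborate interior gives 72 − 5 = 67; plain interior gives 62 − 1 = 61. No deviation. ✓
  Low-quality: plain interior gives 62 − 3 = 59; elaborate interior gives 72 − 9 = 63. Would deviate. ✗
Try high-quality → plain interior, low-quality → elaborate interior:
  If types separate, plain interior earns payment 72 and elaborate interior earns 62.
  High-quality: plain interior gives 72 − 1 = 71; elaborate interior gives 62 − 5 = 57. No deviation. ✓
  Low-quality: elaborate interior gives 62 − 9 = 53; plain interior gives 72 − 3 = 69. Would deviate. ✗
Neither assignment is incentive-compatible.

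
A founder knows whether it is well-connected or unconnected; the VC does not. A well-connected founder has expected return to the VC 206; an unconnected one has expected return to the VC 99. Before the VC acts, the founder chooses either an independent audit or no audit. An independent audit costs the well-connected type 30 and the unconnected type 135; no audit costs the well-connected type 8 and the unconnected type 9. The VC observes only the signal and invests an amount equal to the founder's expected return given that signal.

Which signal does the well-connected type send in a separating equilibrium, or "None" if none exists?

audit

Try well-connected → audit, unconnected → no audit:
  Under separation the VC infers type exactly: audit → well-connected (pays 206), no audit → unconnected (pays 99).
  Well-connected: audit gives 206 − 30 = 176; no audit gives 99 − 8 = 91. No deviation. ✓
  Unconnected: no audit gives 99 − 9 = 90; audit gives 206 − 135 = 71. No deviation. ✓
Both hold — the well-connected type sends audit.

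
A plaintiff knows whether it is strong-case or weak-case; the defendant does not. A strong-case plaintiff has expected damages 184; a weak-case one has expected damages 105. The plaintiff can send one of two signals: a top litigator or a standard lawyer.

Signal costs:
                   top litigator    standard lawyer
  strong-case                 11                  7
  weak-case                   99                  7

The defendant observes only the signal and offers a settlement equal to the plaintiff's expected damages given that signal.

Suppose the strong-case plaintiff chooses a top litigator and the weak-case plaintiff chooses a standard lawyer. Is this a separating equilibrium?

Yes

If types separate, top litigator earns payment 184 and standard lawyer earns 105.
Strong-case: top litigator gives 184 − 11 = 173; standard lawyer gives 105 − 7 = 98. No deviation. ✓
Weak-case: standard lawyer gives 105 − 7 = 98; top litigator gives 184 − 99 = 85. No deviation. ✓
Both incentive constraints hold.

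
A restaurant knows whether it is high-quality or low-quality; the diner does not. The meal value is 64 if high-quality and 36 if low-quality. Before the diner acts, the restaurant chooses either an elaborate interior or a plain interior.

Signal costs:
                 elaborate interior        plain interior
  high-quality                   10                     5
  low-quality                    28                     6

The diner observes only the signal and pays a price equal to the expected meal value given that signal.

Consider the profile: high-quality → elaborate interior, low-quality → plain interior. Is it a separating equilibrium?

Under separation the diner infers type exactly: elaborate interior → high-quality (pays 64), plain interior → low-quality (pays 36).
High-quality: elaborate interior gives 64 − 10 = 54; plain interior gives 36 − 5 = 31. No deviation. ✓
Low-quality: plain interior gives 36 − 6 = 30; elaborate interior gives 64 − 28 = 36. Would deviate. ✗

No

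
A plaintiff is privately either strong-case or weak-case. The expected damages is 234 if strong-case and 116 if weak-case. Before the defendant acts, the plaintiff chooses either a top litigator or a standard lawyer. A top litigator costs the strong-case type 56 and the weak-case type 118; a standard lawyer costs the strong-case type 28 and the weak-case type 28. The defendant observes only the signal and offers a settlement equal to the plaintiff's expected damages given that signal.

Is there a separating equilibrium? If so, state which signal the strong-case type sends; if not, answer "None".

Try strong-case → top litigator, weak-case → standard lawyer:
  If types separate, top litigator earns payment 234 and standard lawyer earns 116.
  Strong-case: top litigator gives 234 − 56 = 178; standard lawyer gives 116 − 28 = 88. No deviation. ✓
  Weak-case: standard lawyer gives 116 − 28 = 88; top litigator gives 234 − 118 = 116. Would deviate. ✗
Try strong-case → standard lawyer, weak-case → top litigator:
  If types separate, standard lawyer earns payment 234 and top litigator earns 116.
  Strong-case: standard lawyer gives 234 − 28 = 206; top litigator gives 116 − 56 = 60. No deviation. ✓
  Weak-case: top litigator gives 116 − 118 = -2; standard lawyer gives 234 − 28 = 206. Would deviate. ✗
Neither assignment is incentive-compatible.

None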